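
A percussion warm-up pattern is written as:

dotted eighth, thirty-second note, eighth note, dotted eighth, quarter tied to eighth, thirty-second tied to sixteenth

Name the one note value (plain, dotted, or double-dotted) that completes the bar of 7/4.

The bar of 7/4 = 56 thirty-second notes.
In thirty-second notes: dotted eighth = 6; thirty-second note = 1; eighth note = 4; dotted eighth = 6; quarter tied to eighth (quarter + eighth) = 12; thirty-second tied to sixteenth (thirty-second + sixteenth) = 3.
Total: 6 + 1 + 4 + 6 + 12 + 3 = 32.
Remaining: 56 − 32 = 24 thirty-second notes, which is a dotted half note.

dotted half note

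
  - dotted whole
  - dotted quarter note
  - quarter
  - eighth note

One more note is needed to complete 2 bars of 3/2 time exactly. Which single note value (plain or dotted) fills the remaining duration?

dotted half note

2 bars of 3/2 = 24 eighth notes.
Each duration in eighth notes: dotted whole = 12; dotted quarter note = 3; quarter = 2; eighth note = 1.
Altogether 12 + 3 + 2 + 1 = 18.
Remaining: 24 − 18 = 6 eighth notes, which is a dotted half note.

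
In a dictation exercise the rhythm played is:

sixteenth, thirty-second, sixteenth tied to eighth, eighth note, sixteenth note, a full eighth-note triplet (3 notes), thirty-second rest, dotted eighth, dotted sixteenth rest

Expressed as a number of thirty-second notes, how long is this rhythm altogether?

In thirty-second notes: sixteenth = 2; thirty-second = 1; sixteenth tied to eighth (sixteenth + eighth) = 6; eighth note = 4; sixteenth note = 2; a full eighth-note triplet (3 notes) (three triplet eighths span one quarter) = 8; thirty-second rest = 1; dotted eighth = 6; dotted sixteenth rest = 3.
Total: 2 + 1 + 6 + 4 + 2 + 8 + 1 + 6 + 3 = 33 thirty-second notes.

33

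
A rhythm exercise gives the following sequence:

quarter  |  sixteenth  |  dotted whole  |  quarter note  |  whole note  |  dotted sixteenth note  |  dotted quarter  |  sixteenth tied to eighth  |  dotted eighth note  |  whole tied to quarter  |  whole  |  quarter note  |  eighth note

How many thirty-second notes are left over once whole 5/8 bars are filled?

9

One bar of 5/8 = 20 thirty-second notes.
Convert each value to thirty-second notes: quarter = 8; sixteenth = 2; dotted whole = 48; quarter note = 8; whole note = 32; dotted sixteenth note = 3; dotted quarter = 12; sixteenth tied to eighth (sixteenth + eighth) = 6; dotted eighth note = 6; whole tied to quarter (whole + quarter) = 40; whole = 32; quarter note = 8; eighth note = 4.
Total: 8 + 2 + 48 + 8 + 32 + 3 + 12 + 6 + 6 + 40 + 32 + 8 + 4 = 209.
209 ÷ 20 = 10 complete bars with 9 thirty-second notes remaining.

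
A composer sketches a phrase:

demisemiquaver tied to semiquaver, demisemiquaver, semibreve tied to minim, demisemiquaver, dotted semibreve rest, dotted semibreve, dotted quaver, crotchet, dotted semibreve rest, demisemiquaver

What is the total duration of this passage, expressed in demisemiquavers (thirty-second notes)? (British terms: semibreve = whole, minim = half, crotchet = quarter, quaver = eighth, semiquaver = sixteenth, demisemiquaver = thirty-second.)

Convert each value to thirty-second notes: demisemiquaver tied to semiquaver (demisemiquaver + semiquaver) = 3; demisemiquaver = 1; semibreve tied to minim (semibreve + minim) = 48; demisemiquaver = 1; dotted semibreve rest = 48; dotted semibreve = 48; dotted quaver = 6; crotchet = 8; dotted semibreve rest = 48; demisemiquaver = 1.
Adding: 3 + 1 + 48 + 1 + 48 + 48 + 6 + 8 + 48 + 1 = 212 thirty-second notes.

212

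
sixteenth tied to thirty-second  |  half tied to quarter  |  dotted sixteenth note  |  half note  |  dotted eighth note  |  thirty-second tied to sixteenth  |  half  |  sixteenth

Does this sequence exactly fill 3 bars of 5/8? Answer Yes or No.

No

One bar of 5/8 = 20 thirty-second notes, so 3 bars = 60.
Working in thirty-second notes: sixteenth tied to thirty-second (sixteenth + thirty-second) = 3; half tied to quarter (half + quarter) = 24; dotted sixteenth note = 3; half note = 16; dotted eighth note = 6; thirty-second tied to sixteenth (thirty-second + sixteenth) = 3; half = 16; sixteenth = 2.
Altogether 3 + 24 + 3 + 16 + 6 + 3 + 16 + 2 = 73.
73 exceeds 60, so the answer is No.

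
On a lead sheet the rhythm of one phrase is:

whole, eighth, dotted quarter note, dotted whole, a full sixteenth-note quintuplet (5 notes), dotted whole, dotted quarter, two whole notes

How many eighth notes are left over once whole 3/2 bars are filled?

One bar of 3/2 = 12 eighth notes.
In eighth notes: whole = 8; eighth = 1; dotted quarter note = 3; dotted whole = 12; a full sixteenth-note quintuplet (5 notes) (five quintuplet sixteenths span one quarter) = 2; dotted whole = 12; dotted quarter = 3; whole note = 8; whole note = 8.
Sum: 8 + 1 + 3 + 12 + 2 + 12 + 3 + 8 + 8 = 57.
57 ÷ 12 = 4 complete bars with 9 eighth notes remaining.

9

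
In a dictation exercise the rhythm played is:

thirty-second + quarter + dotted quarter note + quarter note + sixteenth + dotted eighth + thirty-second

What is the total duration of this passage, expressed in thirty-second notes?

38

Express everything in thirty-second notes: thirty-second = 1; quarter = 8; dotted quarter note = 12; quarter note = 8; sixteenth = 2; dotted eighth = 6; thirty-second = 1.
Adding: 1 + 8 + 12 + 8 + 2 + 6 + 1 = 38 thirty-second notes.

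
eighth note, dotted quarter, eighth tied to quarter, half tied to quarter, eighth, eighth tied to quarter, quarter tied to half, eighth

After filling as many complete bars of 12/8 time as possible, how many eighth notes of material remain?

0

One bar of 12/8 = 12 eighth notes.
Express everything in eighth notes: eighth note = 1; dotted quarter = 3; eighth tied to quarter (eighth + quarter) = 3; half tied to quarter (half + quarter) = 6; eighth = 1; eighth tied to quarter (eighth + quarter) = 3; quarter tied to half (quarter + half) = 6; eighth = 1.
Total: 1 + 3 + 3 + 6 + 1 + 3 + 6 + 1 = 24.
24 ÷ 12 = 2 complete bars with 0 eighth notes remaining.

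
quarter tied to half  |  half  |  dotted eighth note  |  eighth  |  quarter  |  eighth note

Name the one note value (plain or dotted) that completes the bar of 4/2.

sixteenth note

The bar of 4/2 = 32 sixteenth notes.
In sixteenth notes: quarter tied to half (quarter + half) = 12; half = 8; dotted eighth note = 3; eighth = 2; quarter = 4; eighth note = 2.
Adding: 12 + 8 + 3 + 2 + 4 + 2 = 31.
Remaining: 32 − 31 = 1 sixteenth note, which is a sixteenth note.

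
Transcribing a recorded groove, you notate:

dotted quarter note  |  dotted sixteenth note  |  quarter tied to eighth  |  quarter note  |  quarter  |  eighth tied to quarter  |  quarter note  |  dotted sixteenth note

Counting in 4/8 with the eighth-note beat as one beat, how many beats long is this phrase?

16.5

One eighth-note beat = 4 thirty-second notes.
Convert each value to thirty-second notes: dotted quarter note = 12; dotted sixteenth note = 3; quarter tied to eighth (quarter + eighth) = 12; quarter note = 8; quarter = 8; eighth tied to quarter (eighth + quarter) = 12; quarter note = 8; dotted sixteenth note = 3.
Total: 12 + 3 + 12 + 8 + 8 + 12 + 8 + 3 = 66.
66 ÷ 4 = 16.5 beats.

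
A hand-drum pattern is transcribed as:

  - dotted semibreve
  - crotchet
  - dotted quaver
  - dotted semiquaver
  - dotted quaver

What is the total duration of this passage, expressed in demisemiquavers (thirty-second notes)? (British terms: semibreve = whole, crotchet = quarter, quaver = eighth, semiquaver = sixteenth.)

Each duration in thirty-second notes: dotted semibreve = 48; crotchet = 8; dotted quaver = 6; dotted semiquaver = 3; dotted quaver = 6.
Sum: 48 + 8 + 6 + 3 + 6 = 71 thirty-second notes.

71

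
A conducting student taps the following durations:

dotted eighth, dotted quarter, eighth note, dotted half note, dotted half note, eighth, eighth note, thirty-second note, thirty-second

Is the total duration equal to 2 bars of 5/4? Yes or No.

One bar of 5/4 = 40 thirty-second notes, so 2 bars = 80.
Working in thirty-second notes: dotted eighth = 6; dotted quarter = 12; eighth note = 4; dotted half note = 24; dotted half note = 24; eighth = 4; eighth note = 4; thirty-second note = 1; thirty-second = 1.
Altogether 6 + 12 + 4 + 24 + 24 + 4 + 4 + 1 + 1 = 80.
80 equals 80, so the answer is Yes.

Yes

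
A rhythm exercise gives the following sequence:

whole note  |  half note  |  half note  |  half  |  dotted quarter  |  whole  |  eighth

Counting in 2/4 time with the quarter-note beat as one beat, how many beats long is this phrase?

16

One quarter-note beat = 2 eighth notes.
Working in eighth notes: whole note = 8; half note = 4; half note = 4; half = 4; dotted quarter = 3; whole = 8; eighth = 1.
Altogether 8 + 4 + 4 + 4 + 3 + 8 + 1 = 32.
32 ÷ 2 = 16 beats.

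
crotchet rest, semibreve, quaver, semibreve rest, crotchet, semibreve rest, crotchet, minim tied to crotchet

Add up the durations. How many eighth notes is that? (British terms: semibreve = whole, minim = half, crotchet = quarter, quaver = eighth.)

Express everything in eighth notes: crotchet rest = 2; semibreve = 8; quaver = 1; semibreve rest = 8; crotchet = 2; semibreve rest = 8; crotchet = 2; minim tied to crotchet (minim + crotchet) = 6.
Adding: 2 + 8 + 1 + 8 + 2 + 8 + 2 + 6 = 37 eighth notes.

37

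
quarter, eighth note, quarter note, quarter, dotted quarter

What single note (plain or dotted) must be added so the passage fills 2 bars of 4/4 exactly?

2 bars of 4/4 = 16 eighth notes.
Convert each value to eighth notes: quarter = 2; eighth note = 1; quarter note = 2; quarter = 2; dotted quarter = 3.
Total: 2 + 1 + 2 + 2 + 3 = 10.
Remaining: 16 − 10 = 6 eighth notes, which is a dotted half note.

dotted half note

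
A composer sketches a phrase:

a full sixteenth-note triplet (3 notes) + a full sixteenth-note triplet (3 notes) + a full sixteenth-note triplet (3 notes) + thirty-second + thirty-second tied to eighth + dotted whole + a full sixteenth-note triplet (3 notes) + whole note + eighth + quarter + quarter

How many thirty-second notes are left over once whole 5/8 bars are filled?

One bar of 5/8 = 20 thirty-second notes.
Express everything in thirty-second notes: a full sixteenth-note triplet (3 notes) (three triplet sixteenths span one eighth) = 4; a full sixteenth-note triplet (3 notes) (three triplet sixteenths span one eighth) = 4; a full sixteenth-note triplet (3 notes) (three triplet sixteenths span one eighth) = 4; thirty-second = 1; thirty-second tied to eighth (thirty-second + eighth) = 5; dotted whole = 48; a full sixteenth-note triplet (3 notes) (three triplet sixteenths span one eighth) = 4; whole note = 32; eighth = 4; quarter = 8; quarter = 8.
Sum: 4 + 4 + 4 + 1 + 5 + 48 + 4 + 32 + 4 + 8 + 8 = 122.
122 ÷ 20 = 6 complete bars with 2 thirty-second notes remaining.

2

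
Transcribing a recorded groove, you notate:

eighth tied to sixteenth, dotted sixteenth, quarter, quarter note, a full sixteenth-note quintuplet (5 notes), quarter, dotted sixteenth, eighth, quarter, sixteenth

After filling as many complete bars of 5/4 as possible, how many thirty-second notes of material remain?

One bar of 5/4 = 40 thirty-second notes.
Each duration in thirty-second notes: eighth tied to sixteenth (eighth + sixteenth) = 6; dotted sixteenth = 3; quarter = 8; quarter note = 8; a full sixteenth-note quintuplet (5 notes) (five quintuplet sixteenths span one quarter) = 8; quarter = 8; dotted sixteenth = 3; eighth = 4; quarter = 8; sixteenth = 2.
Adding: 6 + 3 + 8 + 8 + 8 + 8 + 3 + 4 + 8 + 2 = 58.
58 ÷ 40 = 1 complete bar with 18 thirty-second notes remaining.

18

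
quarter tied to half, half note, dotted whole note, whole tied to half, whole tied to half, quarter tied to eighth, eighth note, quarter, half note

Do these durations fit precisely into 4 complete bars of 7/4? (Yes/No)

One bar of 7/4 = 14 eighth notes, so 4 bars = 56.
Express everything in eighth notes: quarter tied to half (quarter + half) = 6; half note = 4; dotted whole note = 12; whole tied to half (whole + half) = 12; whole tied to half (whole + half) = 12; quarter tied to eighth (quarter + eighth) = 3; eighth note = 1; quarter = 2; half note = 4.
Adding: 6 + 4 + 12 + 12 + 12 + 3 + 1 + 2 + 4 = 56.
56 equals 56, so the answer is Yes.

Yes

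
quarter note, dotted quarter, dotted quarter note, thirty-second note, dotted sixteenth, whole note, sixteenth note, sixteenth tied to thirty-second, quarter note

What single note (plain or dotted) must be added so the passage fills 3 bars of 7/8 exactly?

3 bars of 7/8 = 84 thirty-second notes.
Each duration in thirty-second notes: quarter note = 8; dotted quarter = 12; dotted quarter note = 12; thirty-second note = 1; dotted sixteenth = 3; whole note = 32; sixteenth note = 2; sixteenth tied to thirty-second (sixteenth + thirty-second) = 3; quarter note = 8.
Adding: 8 + 12 + 12 + 1 + 3 + 32 + 2 + 3 + 8 = 81.
Remaining: 84 − 81 = 3 thirty-second notes, which is a dotted sixteenth note.

dotted sixteenth note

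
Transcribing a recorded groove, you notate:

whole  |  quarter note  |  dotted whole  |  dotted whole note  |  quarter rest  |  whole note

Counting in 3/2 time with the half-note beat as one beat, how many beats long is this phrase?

One half-note beat = 2 quarter notes.
Convert each value to quarter notes: whole = 4; quarter note = 1; dotted whole = 6; dotted whole note = 6; quarter rest = 1; whole note = 4.
Altogether 4 + 1 + 6 + 6 + 1 + 4 = 22.
22 ÷ 2 = 11 beats.

11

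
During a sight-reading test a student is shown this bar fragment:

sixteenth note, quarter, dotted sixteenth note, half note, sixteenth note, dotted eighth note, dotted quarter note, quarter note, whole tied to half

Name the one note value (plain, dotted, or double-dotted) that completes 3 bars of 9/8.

dotted sixteenth note

3 bars of 9/8 = 108 thirty-second notes.
Express everything in thirty-second notes: sixteenth note = 2; quarter = 8; dotted sixteenth note = 3; half note = 16; sixteenth note = 2; dotted eighth note = 6; dotted quarter note = 12; quarter note = 8; whole tied to half (whole + half) = 48.
Total: 2 + 8 + 3 + 16 + 2 + 6 + 12 + 8 + 48 = 105.
Remaining: 108 − 105 = 3 thirty-second notes, which is a dotted sixteenth note.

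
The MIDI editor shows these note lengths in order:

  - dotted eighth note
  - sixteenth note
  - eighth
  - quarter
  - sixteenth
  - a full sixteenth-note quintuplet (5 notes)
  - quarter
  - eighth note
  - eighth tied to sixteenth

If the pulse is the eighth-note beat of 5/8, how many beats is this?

12

One eighth-note beat = 2 sixteenth notes.
Express everything in sixteenth notes: dotted eighth note = 3; sixteenth note = 1; eighth = 2; quarter = 4; sixteenth = 1; a full sixteenth-note quintuplet (5 notes) (five quintuplet sixteenths span one quarter) = 4; quarter = 4; eighth note = 2; eighth tied to sixteenth (eighth + sixteenth) = 3.
Total: 3 + 1 + 2 + 4 + 1 + 4 + 4 + 2 + 3 = 24.
24 ÷ 2 = 12 beats.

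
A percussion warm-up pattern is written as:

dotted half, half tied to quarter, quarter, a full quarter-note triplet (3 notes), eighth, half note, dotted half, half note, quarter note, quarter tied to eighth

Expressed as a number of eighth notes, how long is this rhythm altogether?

38

Each duration in eighth notes: dotted half = 6; half tied to quarter (half + quarter) = 6; quarter = 2; a full quarter-note triplet (3 notes) (three triplet quarters span one half) = 4; eighth = 1; half note = 4; dotted half = 6; half note = 4; quarter note = 2; quarter tied to eighth (quarter + eighth) = 3.
Altogether 6 + 6 + 2 + 4 + 1 + 4 + 6 + 4 + 2 + 3 = 38 eighth notes.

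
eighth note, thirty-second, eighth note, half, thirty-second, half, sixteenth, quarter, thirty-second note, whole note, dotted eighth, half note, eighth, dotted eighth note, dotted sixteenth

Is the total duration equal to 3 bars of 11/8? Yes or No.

No

One bar of 11/8 = 44 thirty-second notes, so 3 bars = 132.
Convert each value to thirty-second notes: eighth note = 4; thirty-second = 1; eighth note = 4; half = 16; thirty-second = 1; half = 16; sixteenth = 2; quarter = 8; thirty-second note = 1; whole note = 32; dotted eighth = 6; half note = 16; eighth = 4; dotted eighth note = 6; dotted sixteenth = 3.
Altogether 4 + 1 + 4 + 16 + 1 + 16 + 2 + 8 + 1 + 32 + 6 + 16 + 4 + 6 + 3 = 120.
120 falls short of 132, so the answer is No.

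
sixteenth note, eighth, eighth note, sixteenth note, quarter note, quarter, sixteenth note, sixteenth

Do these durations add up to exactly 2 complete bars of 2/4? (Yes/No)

One bar of 2/4 = 8 sixteenth notes, so 2 bars = 16.
Working in sixteenth notes: sixteenth note = 1; eighth = 2; eighth note = 2; sixteenth note = 1; quarter note = 4; quarter = 4; sixteenth note = 1; sixteenth = 1.
Sum: 1 + 2 + 2 + 1 + 4 + 4 + 1 + 1 = 16.
16 equals 16, so the answer is Yes.

Yes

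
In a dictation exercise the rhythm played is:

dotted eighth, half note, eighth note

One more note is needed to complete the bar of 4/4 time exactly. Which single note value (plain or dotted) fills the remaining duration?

dotted eighth note

The bar of 4/4 = 16 sixteenth notes.
Express everything in sixteenth notes: dotted eighth = 3; half note = 8; eighth note = 2.
Sum: 3 + 8 + 2 = 13.
Remaining: 16 − 13 = 3 sixteenth notes, which is a dotted eighth note.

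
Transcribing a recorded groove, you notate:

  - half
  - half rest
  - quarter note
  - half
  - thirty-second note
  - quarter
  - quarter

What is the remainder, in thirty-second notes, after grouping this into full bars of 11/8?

One bar of 11/8 = 44 thirty-second notes.
Each duration in thirty-second notes: half = 16; half rest = 16; quarter note = 8; half = 16; thirty-second note = 1; quarter = 8; quarter = 8.
Altogether 16 + 16 + 8 + 16 + 1 + 8 + 8 = 73.
73 ÷ 44 = 1 complete bar with 29 thirty-second notes remaining.

29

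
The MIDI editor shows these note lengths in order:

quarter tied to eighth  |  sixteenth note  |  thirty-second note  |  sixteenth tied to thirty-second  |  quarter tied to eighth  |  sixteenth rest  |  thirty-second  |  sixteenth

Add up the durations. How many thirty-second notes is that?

Convert each value to thirty-second notes: quarter tied to eighth (quarter + eighth) = 12; sixteenth note = 2; thirty-second note = 1; sixteenth tied to thirty-second (sixteenth + thirty-second) = 3; quarter tied to eighth (quarter + eighth) = 12; sixteenth rest = 2; thirty-second = 1; sixteenth = 2.
Sum: 12 + 2 + 1 + 3 + 12 + 2 + 1 + 2 = 35 thirty-second notes.

35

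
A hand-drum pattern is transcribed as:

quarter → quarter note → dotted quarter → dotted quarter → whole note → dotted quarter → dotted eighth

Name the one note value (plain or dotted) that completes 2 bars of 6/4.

2 bars of 6/4 = 48 sixteenth notes.
Convert each value to sixteenth notes: quarter = 4; quarter note = 4; dotted quarter = 6; dotted quarter = 6; whole note = 16; dotted quarter = 6; dotted eighth = 3.
Sum: 4 + 4 + 6 + 6 + 16 + 6 + 3 = 45.
Remaining: 48 − 45 = 3 sixteenth notes, which is a dotted eighth note.

dotted eighth note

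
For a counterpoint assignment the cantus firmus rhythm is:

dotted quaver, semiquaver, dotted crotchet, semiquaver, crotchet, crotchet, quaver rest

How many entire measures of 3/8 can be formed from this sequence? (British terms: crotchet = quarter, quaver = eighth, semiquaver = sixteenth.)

One bar of 3/8 = 6 sixteenth notes.
In sixteenth notes: dotted quaver = 3; semiquaver = 1; dotted crotchet = 6; semiquaver = 1; crotchet = 4; crotchet = 4; quaver rest = 2.
Total: 3 + 1 + 6 + 1 + 4 + 4 + 2 = 21.
21 ÷ 6 = 3 complete bars with 3 left over.

3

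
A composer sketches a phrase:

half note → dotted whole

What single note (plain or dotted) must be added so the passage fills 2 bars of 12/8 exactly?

whole note

2 bars of 12/8 = 6 half notes.
Convert each value to half notes: half note = 1; dotted whole = 3.
Sum: 1 + 3 = 4.
Remaining: 6 − 4 = 2 half notes, which is a whole note.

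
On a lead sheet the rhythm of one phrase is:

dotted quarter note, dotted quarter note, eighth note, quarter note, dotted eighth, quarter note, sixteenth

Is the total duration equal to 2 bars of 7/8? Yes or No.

One bar of 7/8 = 14 sixteenth notes, so 2 bars = 28.
Working in sixteenth notes: dotted quarter note = 6; dotted quarter note = 6; eighth note = 2; quarter note = 4; dotted eighth = 3; quarter note = 4; sixteenth = 1.
Adding: 6 + 6 + 2 + 4 + 3 + 4 + 1 = 26.
26 falls short of 28, so the answer is No.

No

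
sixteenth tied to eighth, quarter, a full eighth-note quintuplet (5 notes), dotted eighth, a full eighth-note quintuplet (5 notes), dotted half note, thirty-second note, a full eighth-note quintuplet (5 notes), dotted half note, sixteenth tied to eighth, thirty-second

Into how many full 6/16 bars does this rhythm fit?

10

One bar of 6/16 = 12 thirty-second notes.
In thirty-second notes: sixteenth tied to eighth (sixteenth + eighth) = 6; quarter = 8; a full eighth-note quintuplet (5 notes) (five quintuplet eighths span one half) = 16; dotted eighth = 6; a full eighth-note quintuplet (5 notes) (five quintuplet eighths span one half) = 16; dotted half note = 24; thirty-second note = 1; a full eighth-note quintuplet (5 notes) (five quintuplet eighths span one half) = 16; dotted half note = 24; sixteenth tied to eighth (sixteenth + eighth) = 6; thirty-second = 1.
Total: 6 + 8 + 16 + 6 + 16 + 24 + 1 + 16 + 24 + 6 + 1 = 124.
124 ÷ 12 = 10 complete bars with 4 left over.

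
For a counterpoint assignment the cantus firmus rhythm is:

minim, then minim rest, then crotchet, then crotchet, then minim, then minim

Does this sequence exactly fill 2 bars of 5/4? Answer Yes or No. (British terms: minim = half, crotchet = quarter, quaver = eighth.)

One bar of 5/4 = 5 quarter notes, so 2 bars = 10.
Convert each value to quarter notes: minim = 2; minim rest = 2; crotchet = 1; crotchet = 1; minim = 2; minim = 2.
Altogether 2 + 2 + 1 + 1 + 2 + 2 = 10.
10 equals 10, so the answer is Yes.

Yes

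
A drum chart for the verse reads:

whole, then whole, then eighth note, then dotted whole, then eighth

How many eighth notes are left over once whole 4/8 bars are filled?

One bar of 4/8 = 4 eighth notes.
Express everything in eighth notes: whole = 8; whole = 8; eighth note = 1; dotted whole = 12; eighth = 1.
Total: 8 + 8 + 1 + 12 + 1 = 30.
30 ÷ 4 = 7 complete bars with 2 eighth notes remaining.

2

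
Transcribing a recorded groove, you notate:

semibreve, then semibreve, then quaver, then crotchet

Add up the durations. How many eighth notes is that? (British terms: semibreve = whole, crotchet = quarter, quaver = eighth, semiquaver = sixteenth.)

19

Working in eighth notes: semibreve = 8; semibreve = 8; quaver = 1; crotchet = 2.
Sum: 8 + 8 + 1 + 2 = 19 eighth notes.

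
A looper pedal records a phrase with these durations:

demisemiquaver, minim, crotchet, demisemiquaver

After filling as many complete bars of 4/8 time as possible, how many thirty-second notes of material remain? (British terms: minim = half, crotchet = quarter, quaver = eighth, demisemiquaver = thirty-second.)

One bar of 4/8 = 16 thirty-second notes.
Each duration in thirty-second notes: demisemiquaver = 1; minim = 16; crotchet = 8; demisemiquaver = 1.
Total: 1 + 16 + 8 + 1 = 26.
26 ÷ 16 = 1 complete bar with 10 thirty-second notes remaining.

10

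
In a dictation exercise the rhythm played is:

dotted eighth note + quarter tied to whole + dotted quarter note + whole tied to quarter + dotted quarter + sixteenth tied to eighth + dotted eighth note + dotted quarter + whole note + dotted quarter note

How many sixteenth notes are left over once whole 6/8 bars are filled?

One bar of 6/8 = 12 sixteenth notes.
Each duration in sixteenth notes: dotted eighth note = 3; quarter tied to whole (quarter + whole) = 20; dotted quarter note = 6; whole tied to quarter (whole + quarter) = 20; dotted quarter = 6; sixteenth tied to eighth (sixteenth + eighth) = 3; dotted eighth note = 3; dotted quarter = 6; whole note = 16; dotted quarter note = 6.
Sum: 3 + 20 + 6 + 20 + 6 + 3 + 3 + 6 + 16 + 6 = 89.
89 ÷ 12 = 7 complete bars with 5 sixteenth notes remaining.

5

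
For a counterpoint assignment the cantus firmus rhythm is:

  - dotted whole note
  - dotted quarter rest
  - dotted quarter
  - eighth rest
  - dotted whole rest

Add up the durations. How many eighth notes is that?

Working in eighth notes: dotted whole note = 12; dotted quarter rest = 3; dotted quarter = 3; eighth rest = 1; dotted whole rest = 12.
Altogether 12 + 3 + 3 + 1 + 12 = 31 eighth notes.

31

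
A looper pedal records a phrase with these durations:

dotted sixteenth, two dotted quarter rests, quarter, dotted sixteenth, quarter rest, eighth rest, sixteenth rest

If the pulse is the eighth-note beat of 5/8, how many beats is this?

13

One eighth-note beat = 4 thirty-second notes.
Each duration in thirty-second notes: dotted sixteenth = 3; dotted quarter rest = 12; dotted quarter rest = 12; quarter = 8; dotted sixteenth = 3; quarter rest = 8; eighth rest = 4; sixteenth rest = 2.
Sum: 3 + 12 + 12 + 8 + 3 + 8 + 4 + 2 = 52.
52 ÷ 4 = 13 beats.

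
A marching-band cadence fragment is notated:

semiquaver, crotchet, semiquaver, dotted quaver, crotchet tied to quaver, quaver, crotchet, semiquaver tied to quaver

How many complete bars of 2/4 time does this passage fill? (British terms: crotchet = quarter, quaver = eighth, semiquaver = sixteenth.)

3

One bar of 2/4 = 8 sixteenth notes.
Working in sixteenth notes: semiquaver = 1; crotchet = 4; semiquaver = 1; dotted quaver = 3; crotchet tied to quaver (crotchet + quaver) = 6; quaver = 2; crotchet = 4; semiquaver tied to quaver (semiquaver + quaver) = 3.
Altogether 1 + 4 + 1 + 3 + 6 + 2 + 4 + 3 = 24.
24 ÷ 8 = 3 complete bars with 0 left over.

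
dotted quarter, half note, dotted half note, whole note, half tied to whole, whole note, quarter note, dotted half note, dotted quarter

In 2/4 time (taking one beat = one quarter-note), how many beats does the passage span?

26

One quarter-note beat = 2 eighth notes.
Working in eighth notes: dotted quarter = 3; half note = 4; dotted half note = 6; whole note = 8; half tied to whole (half + whole) = 12; whole note = 8; quarter note = 2; dotted half note = 6; dotted quarter = 3.
Altogether 3 + 4 + 6 + 8 + 12 + 8 + 2 + 6 + 3 = 52.
52 ÷ 2 = 26 beats.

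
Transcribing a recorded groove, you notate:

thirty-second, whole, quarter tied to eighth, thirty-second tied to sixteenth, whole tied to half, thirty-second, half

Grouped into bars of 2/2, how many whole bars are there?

One bar of 2/2 = 32 thirty-second notes.
Convert each value to thirty-second notes: thirty-second = 1; whole = 32; quarter tied to eighth (quarter + eighth) = 12; thirty-second tied to sixteenth (thirty-second + sixteenth) = 3; whole tied to half (whole + half) = 48; thirty-second = 1; half = 16.
Sum: 1 + 32 + 12 + 3 + 48 + 1 + 16 = 113.
113 ÷ 32 = 3 complete bars with 17 left over.

3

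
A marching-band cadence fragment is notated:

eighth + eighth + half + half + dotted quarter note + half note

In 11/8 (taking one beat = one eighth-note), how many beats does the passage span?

17

One eighth-note beat = 2 sixteenth notes.
In sixteenth notes: eighth = 2; eighth = 2; half = 8; half = 8; dotted quarter note = 6; half note = 8.
Total: 2 + 2 + 8 + 8 + 6 + 8 = 34.
34 ÷ 2 = 17 beats.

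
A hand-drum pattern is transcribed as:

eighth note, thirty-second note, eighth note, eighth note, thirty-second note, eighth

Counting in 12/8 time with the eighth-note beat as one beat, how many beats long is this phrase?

One eighth-note beat = 4 thirty-second notes.
Each duration in thirty-second notes: eighth note = 4; thirty-second note = 1; eighth note = 4; eighth note = 4; thirty-second note = 1; eighth = 4.
Sum: 4 + 1 + 4 + 4 + 1 + 4 = 18.
18 ÷ 4 = 4.5 beats.

4.5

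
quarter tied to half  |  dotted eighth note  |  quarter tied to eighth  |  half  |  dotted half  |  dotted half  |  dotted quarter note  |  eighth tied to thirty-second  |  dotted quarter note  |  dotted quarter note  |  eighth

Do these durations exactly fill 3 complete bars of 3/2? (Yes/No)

No

One bar of 3/2 = 48 thirty-second notes, so 3 bars = 144.
Each duration in thirty-second notes: quarter tied to half (quarter + half) = 24; dotted eighth note = 6; quarter tied to eighth (quarter + eighth) = 12; half = 16; dotted half = 24; dotted half = 24; dotted quarter note = 12; eighth tied to thirty-second (eighth + thirty-second) = 5; dotted quarter note = 12; dotted quarter note = 12; eighth = 4.
Adding: 24 + 6 + 12 + 16 + 24 + 24 + 12 + 5 + 12 + 12 + 4 = 151.
151 exceeds 144, so the answer is No.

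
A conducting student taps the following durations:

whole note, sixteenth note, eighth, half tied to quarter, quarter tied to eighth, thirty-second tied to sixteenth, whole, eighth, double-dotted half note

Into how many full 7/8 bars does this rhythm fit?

5

One bar of 7/8 = 28 thirty-second notes.
In thirty-second notes: whole note = 32; sixteenth note = 2; eighth = 4; half tied to quarter (half + quarter) = 24; quarter tied to eighth (quarter + eighth) = 12; thirty-second tied to sixteenth (thirty-second + sixteenth) = 3; whole = 32; eighth = 4; double-dotted half note = 28.
Total: 32 + 2 + 4 + 24 + 12 + 3 + 32 + 4 + 28 = 141.
141 ÷ 28 = 5 complete bars with 1 left over.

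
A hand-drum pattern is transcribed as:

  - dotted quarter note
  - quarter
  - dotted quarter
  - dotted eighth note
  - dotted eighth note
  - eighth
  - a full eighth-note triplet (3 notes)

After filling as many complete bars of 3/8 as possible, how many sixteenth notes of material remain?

4

One bar of 3/8 = 6 sixteenth notes.
Express everything in sixteenth notes: dotted quarter note = 6; quarter = 4; dotted quarter = 6; dotted eighth note = 3; dotted eighth note = 3; eighth = 2; a full eighth-note triplet (3 notes) (three triplet eighths span one quarter) = 4.
Total: 6 + 4 + 6 + 3 + 3 + 2 + 4 = 28.
28 ÷ 6 = 4 complete bars with 4 sixteenth notes remaining.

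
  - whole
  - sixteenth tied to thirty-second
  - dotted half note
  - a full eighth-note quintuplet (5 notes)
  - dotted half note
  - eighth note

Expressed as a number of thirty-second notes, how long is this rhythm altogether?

103

Working in thirty-second notes: whole = 32; sixteenth tied to thirty-second (sixteenth + thirty-second) = 3; dotted half note = 24; a full eighth-note quintuplet (5 notes) (five quintuplet eighths span one half) = 16; dotted half note = 24; eighth note = 4.
Adding: 32 + 3 + 24 + 16 + 24 + 4 = 103 thirty-second notes.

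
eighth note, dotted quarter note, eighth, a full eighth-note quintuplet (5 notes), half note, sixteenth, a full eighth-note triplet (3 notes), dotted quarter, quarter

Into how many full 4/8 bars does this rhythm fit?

5

One bar of 4/8 = 8 sixteenth notes.
In sixteenth notes: eighth note = 2; dotted quarter note = 6; eighth = 2; a full eighth-note quintuplet (5 notes) (five quintuplet eighths span one half) = 8; half note = 8; sixteenth = 1; a full eighth-note triplet (3 notes) (three triplet eighths span one quarter) = 4; dotted quarter = 6; quarter = 4.
Sum: 2 + 6 + 2 + 8 + 8 + 1 + 4 + 6 + 4 = 41.
41 ÷ 8 = 5 complete bars with 1 left over.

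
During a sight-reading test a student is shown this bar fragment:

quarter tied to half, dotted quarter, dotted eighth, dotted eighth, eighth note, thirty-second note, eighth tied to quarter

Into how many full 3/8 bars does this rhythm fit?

5

One bar of 3/8 = 12 thirty-second notes.
Express everything in thirty-second notes: quarter tied to half (quarter + half) = 24; dotted quarter = 12; dotted eighth = 6; dotted eighth = 6; eighth note = 4; thirty-second note = 1; eighth tied to quarter (eighth + quarter) = 12.
Altogether 24 + 12 + 6 + 6 + 4 + 1 + 12 = 65.
65 ÷ 12 = 5 complete bars with 5 left over.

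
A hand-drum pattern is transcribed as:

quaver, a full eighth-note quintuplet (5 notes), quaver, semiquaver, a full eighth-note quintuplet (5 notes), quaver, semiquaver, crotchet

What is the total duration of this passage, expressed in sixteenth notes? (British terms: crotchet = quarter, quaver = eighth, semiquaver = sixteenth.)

Express everything in sixteenth notes: quaver = 2; a full eighth-note quintuplet (5 notes) (five quintuplet eighths span one half) = 8; quaver = 2; semiquaver = 1; a full eighth-note quintuplet (5 notes) (five quintuplet eighths span one half) = 8; quaver = 2; semiquaver = 1; crotchet = 4.
Sum: 2 + 8 + 2 + 1 + 8 + 2 + 1 + 4 = 28 sixteenth notes.

28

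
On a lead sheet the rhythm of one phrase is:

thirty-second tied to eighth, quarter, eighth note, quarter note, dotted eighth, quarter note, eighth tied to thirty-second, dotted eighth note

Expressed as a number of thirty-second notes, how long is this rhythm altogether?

Working in thirty-second notes: thirty-second tied to eighth (thirty-second + eighth) = 5; quarter = 8; eighth note = 4; quarter note = 8; dotted eighth = 6; quarter note = 8; eighth tied to thirty-second (eighth + thirty-second) = 5; dotted eighth note = 6.
Adding: 5 + 8 + 4 + 8 + 6 + 8 + 5 + 6 = 50 thirty-second notes.

50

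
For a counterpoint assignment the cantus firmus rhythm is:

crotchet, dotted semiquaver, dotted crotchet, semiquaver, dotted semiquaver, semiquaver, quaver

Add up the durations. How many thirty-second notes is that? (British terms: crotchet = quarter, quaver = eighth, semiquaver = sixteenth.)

34

Convert each value to thirty-second notes: crotchet = 8; dotted semiquaver = 3; dotted crotchet = 12; semiquaver = 2; dotted semiquaver = 3; semiquaver = 2; quaver = 4.
Altogether 8 + 3 + 12 + 2 + 3 + 2 + 4 = 34 thirty-second notes.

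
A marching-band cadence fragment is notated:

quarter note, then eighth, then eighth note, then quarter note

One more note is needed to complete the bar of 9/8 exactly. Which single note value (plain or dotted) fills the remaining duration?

dotted quarter note

The bar of 9/8 = 9 eighth notes.
Express everything in eighth notes: quarter note = 2; eighth = 1; eighth note = 1; quarter note = 2.
Total: 2 + 1 + 1 + 2 = 6.
Remaining: 9 − 6 = 3 eighth notes, which is a dotted quarter note.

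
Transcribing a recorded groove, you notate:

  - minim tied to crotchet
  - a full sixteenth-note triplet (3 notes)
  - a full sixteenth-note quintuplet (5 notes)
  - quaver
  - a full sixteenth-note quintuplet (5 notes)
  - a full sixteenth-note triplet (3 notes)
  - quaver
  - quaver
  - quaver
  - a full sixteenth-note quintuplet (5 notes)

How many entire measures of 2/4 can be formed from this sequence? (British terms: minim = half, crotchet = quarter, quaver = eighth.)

One bar of 2/4 = 4 eighth notes.
Working in eighth notes: minim tied to crotchet (minim + crotchet) = 6; a full sixteenth-note triplet (3 notes) (three triplet sixteenths span one eighth) = 1; a full sixteenth-note quintuplet (5 notes) (five quintuplet sixteenths span one quarter) = 2; quaver = 1; a full sixteenth-note quintuplet (5 notes) (five quintuplet sixteenths span one quarter) = 2; a full sixteenth-note triplet (3 notes) (three triplet sixteenths span one eighth) = 1; quaver = 1; quaver = 1; quaver = 1; a full sixteenth-note quintuplet (5 notes) (five quintuplet sixteenths span one quarter) = 2.
Sum: 6 + 1 + 2 + 1 + 2 + 1 + 1 + 1 + 1 + 2 = 18.
18 ÷ 4 = 4 complete bars with 2 left over.

4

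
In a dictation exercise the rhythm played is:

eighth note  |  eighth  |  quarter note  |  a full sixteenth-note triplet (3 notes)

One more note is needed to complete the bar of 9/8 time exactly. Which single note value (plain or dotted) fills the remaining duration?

half note

The bar of 9/8 = 9 eighth notes.
In eighth notes: eighth note = 1; eighth = 1; quarter note = 2; a full sixteenth-note triplet (3 notes) (three triplet sixteenths span one eighth) = 1.
Altogether 1 + 1 + 2 + 1 = 5.
Remaining: 9 − 5 = 4 eighth notes, which is a half note.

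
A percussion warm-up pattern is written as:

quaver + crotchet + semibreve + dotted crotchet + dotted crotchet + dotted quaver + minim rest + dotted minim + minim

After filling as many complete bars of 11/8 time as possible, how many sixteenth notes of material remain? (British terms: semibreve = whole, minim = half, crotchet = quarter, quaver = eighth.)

21

One bar of 11/8 = 22 sixteenth notes.
Working in sixteenth notes: quaver = 2; crotchet = 4; semibreve = 16; dotted crotchet = 6; dotted crotchet = 6; dotted quaver = 3; minim rest = 8; dotted minim = 12; minim = 8.
Altogether 2 + 4 + 16 + 6 + 6 + 3 + 8 + 12 + 8 = 65.
65 ÷ 22 = 2 complete bars with 21 sixteenth notes remaining.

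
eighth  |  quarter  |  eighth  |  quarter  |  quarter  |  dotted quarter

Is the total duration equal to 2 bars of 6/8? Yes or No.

No

One bar of 6/8 = 6 eighth notes, so 2 bars = 12.
Each duration in eighth notes: eighth = 1; quarter = 2; eighth = 1; quarter = 2; quarter = 2; dotted quarter = 3.
Adding: 1 + 2 + 1 + 2 + 2 + 3 = 11.
11 falls short of 12, so the answer is No.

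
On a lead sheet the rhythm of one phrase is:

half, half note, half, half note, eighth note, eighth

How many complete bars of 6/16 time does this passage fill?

One bar of 6/16 = 3 eighth notes.
Convert each value to eighth notes: half = 4; half note = 4; half = 4; half note = 4; eighth note = 1; eighth = 1.
Sum: 4 + 4 + 4 + 4 + 1 + 1 = 18.
18 ÷ 3 = 6 complete bars with 0 left over.

6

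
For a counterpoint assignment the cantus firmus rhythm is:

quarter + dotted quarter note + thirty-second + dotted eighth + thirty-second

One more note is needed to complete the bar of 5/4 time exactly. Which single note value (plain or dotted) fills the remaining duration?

dotted quarter note

The bar of 5/4 = 40 thirty-second notes.
Express everything in thirty-second notes: quarter = 8; dotted quarter note = 12; thirty-second = 1; dotted eighth = 6; thirty-second = 1.
Sum: 8 + 12 + 1 + 6 + 1 = 28.
Remaining: 40 − 28 = 12 thirty-second notes, which is a dotted quarter note.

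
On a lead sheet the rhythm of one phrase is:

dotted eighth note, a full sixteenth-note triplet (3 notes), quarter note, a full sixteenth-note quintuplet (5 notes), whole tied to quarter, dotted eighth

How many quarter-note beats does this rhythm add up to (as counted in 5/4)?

9

One quarter-note beat = 4 sixteenth notes.
In sixteenth notes: dotted eighth note = 3; a full sixteenth-note triplet (3 notes) (three triplet sixteenths span one eighth) = 2; quarter note = 4; a full sixteenth-note quintuplet (5 notes) (five quintuplet sixteenths span one quarter) = 4; whole tied to quarter (whole + quarter) = 20; dotted eighth = 3.
Total: 3 + 2 + 4 + 4 + 20 + 3 = 36.
36 ÷ 4 = 9 beats.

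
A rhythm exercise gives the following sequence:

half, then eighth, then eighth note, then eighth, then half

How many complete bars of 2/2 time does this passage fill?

1

One bar of 2/2 = 8 eighth notes.
Convert each value to eighth notes: half = 4; eighth = 1; eighth note = 1; eighth = 1; half = 4.
Total: 4 + 1 + 1 + 1 + 4 = 11.
11 ÷ 8 = 1 complete bar with 3 left over.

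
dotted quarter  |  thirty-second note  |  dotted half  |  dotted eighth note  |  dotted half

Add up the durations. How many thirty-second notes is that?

67

Convert each value to thirty-second notes: dotted quarter = 12; thirty-second note = 1; dotted half = 24; dotted eighth note = 6; dotted half = 24.
Total: 12 + 1 + 24 + 6 + 24 = 67 thirty-second notes.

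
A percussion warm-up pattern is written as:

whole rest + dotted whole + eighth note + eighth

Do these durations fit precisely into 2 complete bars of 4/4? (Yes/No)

One bar of 4/4 = 8 eighth notes, so 2 bars = 16.
Each duration in eighth notes: whole rest = 8; dotted whole = 12; eighth note = 1; eighth = 1.
Altogether 8 + 12 + 1 + 1 = 22.
22 exceeds 16, so the answer is No.

No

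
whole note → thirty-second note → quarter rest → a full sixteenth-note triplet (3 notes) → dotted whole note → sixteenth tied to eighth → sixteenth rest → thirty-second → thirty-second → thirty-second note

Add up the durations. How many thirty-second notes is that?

Each duration in thirty-second notes: whole note = 32; thirty-second note = 1; quarter rest = 8; a full sixteenth-note triplet (3 notes) (three triplet sixteenths span one eighth) = 4; dotted whole note = 48; sixteenth tied to eighth (sixteenth + eighth) = 6; sixteenth rest = 2; thirty-second = 1; thirty-second = 1; thirty-second note = 1.
Sum: 32 + 1 + 8 + 4 + 48 + 6 + 2 + 1 + 1 + 1 = 104 thirty-second notes.

104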